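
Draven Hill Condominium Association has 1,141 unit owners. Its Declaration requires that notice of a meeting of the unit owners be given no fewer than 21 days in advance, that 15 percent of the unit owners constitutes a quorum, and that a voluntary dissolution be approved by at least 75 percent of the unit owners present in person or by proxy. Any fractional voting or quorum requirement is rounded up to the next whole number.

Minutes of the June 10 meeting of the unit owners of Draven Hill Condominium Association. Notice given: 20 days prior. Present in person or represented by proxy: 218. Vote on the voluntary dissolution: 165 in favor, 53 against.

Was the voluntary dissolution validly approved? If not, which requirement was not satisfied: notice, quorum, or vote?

Notice: 20 days given; 21 required. Not satisfied.
Quorum: 15% of 1,141 = 171.15, rounded up to 172; 218 present. Satisfied.
Vote: requires three-fourths of those present (218); 3/4 of 218 = 163.50, rounded up to 164, so 164 needed; 165 in favor. Satisfied.

Invalid — notice requirement not satisfied.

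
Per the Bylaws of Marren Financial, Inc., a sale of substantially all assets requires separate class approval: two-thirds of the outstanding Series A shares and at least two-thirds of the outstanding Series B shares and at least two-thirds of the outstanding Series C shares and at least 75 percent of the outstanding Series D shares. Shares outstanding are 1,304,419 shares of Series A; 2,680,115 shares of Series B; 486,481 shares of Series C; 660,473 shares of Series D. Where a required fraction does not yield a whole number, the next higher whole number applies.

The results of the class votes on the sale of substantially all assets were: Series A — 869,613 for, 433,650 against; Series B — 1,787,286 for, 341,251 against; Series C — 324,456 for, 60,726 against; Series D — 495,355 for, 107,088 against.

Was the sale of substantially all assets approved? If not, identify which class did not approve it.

Approved — every class gave the required vote.

Series A: 2/3 of 1304419 = 869612.67, rounded up to 869613; 869,613 required, 869,613 in favor — approved.
Series B: 2/3 of 2680115 = 1786743.33, rounded up to 1786744; 1,786,744 required, 1,787,286 in favor — approved.
Series C: 2/3 of 486481 = 324320.67, rounded up to 324321; 324,321 required, 324,456 in favor — approved.
Series D: 3/4 of 660473 = 495354.75, rounded up to 495355; 495,355 required, 495,355 in favor — approved.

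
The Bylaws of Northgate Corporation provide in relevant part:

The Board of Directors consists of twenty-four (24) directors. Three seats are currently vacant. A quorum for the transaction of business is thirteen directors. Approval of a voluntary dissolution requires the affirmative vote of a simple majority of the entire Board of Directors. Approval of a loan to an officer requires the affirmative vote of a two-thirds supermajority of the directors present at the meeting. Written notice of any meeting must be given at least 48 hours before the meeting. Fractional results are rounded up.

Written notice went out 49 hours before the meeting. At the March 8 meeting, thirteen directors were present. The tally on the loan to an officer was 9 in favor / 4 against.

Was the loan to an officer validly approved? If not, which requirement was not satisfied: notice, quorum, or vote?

Valid — all requirements satisfied.

Notice: 49 hours given; 48 required (49 ≥ 48). Satisfied.
Quorum: 13 present; quorum is 13. Satisfied.
Vote: the loan to an officer requires two-thirds of the directors present (13). 2/3 of 13 = 8.67, rounded up to 9, so 9 affirmative votes are needed; 9 voted in favor. Satisfied.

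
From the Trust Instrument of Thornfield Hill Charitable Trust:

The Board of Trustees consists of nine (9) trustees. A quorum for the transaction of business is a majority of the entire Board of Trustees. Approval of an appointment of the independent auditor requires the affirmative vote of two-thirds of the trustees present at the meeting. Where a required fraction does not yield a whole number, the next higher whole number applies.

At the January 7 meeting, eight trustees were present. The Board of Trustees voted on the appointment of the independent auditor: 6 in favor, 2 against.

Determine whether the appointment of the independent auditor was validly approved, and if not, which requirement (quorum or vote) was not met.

Quorum: 8 present; quorum is 5. Satisfied.
Vote: the appointment of the independent auditor requires two-thirds of the trustees present (8). 2/3 of 8 = 5.33, rounded up to 6, so 6 affirmative votes are needed; 6 voted in favor. Satisfied.

Valid — all requirements satisfied.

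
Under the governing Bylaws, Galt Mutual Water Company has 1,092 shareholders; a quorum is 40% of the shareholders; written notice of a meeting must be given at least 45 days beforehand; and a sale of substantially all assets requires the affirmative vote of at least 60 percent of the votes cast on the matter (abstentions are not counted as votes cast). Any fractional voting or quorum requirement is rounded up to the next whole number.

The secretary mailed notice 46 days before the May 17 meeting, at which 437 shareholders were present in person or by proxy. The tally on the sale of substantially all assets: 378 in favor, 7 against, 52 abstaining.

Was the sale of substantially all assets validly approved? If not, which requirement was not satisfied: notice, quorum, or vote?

Notice: 46 days given; 45 required. Satisfied.
Quorum: 40% of 1,092 = 436.80, rounded up to 437; 437 present. Satisfied.
Vote: requires three-fifths of the votes cast (437 − 52 abstaining = 385); 3/5 of 385 = 231, so 231 needed; 378 in favor. Satisfied.

Valid — all requirements satisfied.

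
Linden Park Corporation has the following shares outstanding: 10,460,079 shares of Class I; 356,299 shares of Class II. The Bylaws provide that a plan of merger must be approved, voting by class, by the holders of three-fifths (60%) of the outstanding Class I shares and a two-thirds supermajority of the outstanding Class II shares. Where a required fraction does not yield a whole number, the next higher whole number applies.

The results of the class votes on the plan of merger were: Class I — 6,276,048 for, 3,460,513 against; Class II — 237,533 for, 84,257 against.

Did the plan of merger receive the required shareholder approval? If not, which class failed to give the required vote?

Approved — every class gave the required vote.

Class I: 3/5 of 10460079 = 6276047.40, rounded up to 6276048; 6,276,048 required, 6,276,048 in favor — approved.
Class II: 2/3 of 356299 = 237532.67, rounded up to 237533; 237,533 required, 237,533 in favor — approved.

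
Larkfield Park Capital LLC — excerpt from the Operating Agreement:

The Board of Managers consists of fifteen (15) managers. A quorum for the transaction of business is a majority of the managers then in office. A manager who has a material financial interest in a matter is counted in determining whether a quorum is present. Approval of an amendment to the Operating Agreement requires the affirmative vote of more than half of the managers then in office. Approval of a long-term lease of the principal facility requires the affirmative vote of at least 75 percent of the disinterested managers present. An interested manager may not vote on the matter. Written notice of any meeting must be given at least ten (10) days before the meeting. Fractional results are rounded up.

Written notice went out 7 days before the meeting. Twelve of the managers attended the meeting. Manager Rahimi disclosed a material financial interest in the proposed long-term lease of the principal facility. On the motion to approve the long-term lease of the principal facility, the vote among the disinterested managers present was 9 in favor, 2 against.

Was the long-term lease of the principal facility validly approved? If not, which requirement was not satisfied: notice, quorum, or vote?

Invalid — notice requirement not satisfied.

Notice: 7 days given; 10 required (7 < 10). Not satisfied.
Quorum: 12 present (interested managers count toward quorum); quorum is 8. Satisfied.
Vote: the long-term lease of the principal facility requires three-fourths of the disinterested managers present (12 − 1 = 11). 3/4 of 11 = 8.25, rounded up to 9, so 9 affirmative votes are needed; 9 voted in favor. Satisfied.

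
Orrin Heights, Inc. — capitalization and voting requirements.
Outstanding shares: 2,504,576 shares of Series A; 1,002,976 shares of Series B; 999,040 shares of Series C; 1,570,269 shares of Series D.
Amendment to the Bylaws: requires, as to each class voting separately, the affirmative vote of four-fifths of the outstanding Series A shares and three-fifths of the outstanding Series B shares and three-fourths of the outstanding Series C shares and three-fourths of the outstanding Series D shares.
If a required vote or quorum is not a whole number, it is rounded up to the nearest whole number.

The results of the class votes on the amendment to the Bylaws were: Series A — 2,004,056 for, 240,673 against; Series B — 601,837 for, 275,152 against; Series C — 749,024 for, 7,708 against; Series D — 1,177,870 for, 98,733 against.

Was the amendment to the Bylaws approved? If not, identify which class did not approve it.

Series A: 4/5 of 2504576 = 2003660.80, rounded up to 2003661; 2,003,661 required, 2,004,056 in favor — approved.
Series B: 3/5 of 1002976 = 601785.60, rounded up to 601786; 601,786 required, 601,837 in favor — approved.
Series C: 3/4 of 999040 = 749280; 749,280 required, 749,024 in favor — not approved.
Series D: 3/4 of 1570269 = 1177701.75, rounded up to 1177702; 1,177,702 required, 1,177,870 in favor — approved.

Not approved — the Series C shares did not give the required vote.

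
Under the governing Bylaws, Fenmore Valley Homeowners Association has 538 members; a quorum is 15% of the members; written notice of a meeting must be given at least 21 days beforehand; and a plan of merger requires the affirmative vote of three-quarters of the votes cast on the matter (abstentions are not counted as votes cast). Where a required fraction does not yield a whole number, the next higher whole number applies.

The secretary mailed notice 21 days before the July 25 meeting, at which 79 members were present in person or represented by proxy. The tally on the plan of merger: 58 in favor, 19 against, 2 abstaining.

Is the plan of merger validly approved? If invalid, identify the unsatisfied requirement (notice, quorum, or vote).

Invalid — quorum requirement not satisfied.

Notice: 21 days given; 21 required. Satisfied.
Quorum: 15% of 538 = 80.70, rounded up to 81; 79 present. Not satisfied.
Vote: requires three-fourths of the votes cast (79 − 2 abstaining = 77); 3/4 of 77 = 57.75, rounded up to 58, so 58 needed; 58 in favor. Satisfied.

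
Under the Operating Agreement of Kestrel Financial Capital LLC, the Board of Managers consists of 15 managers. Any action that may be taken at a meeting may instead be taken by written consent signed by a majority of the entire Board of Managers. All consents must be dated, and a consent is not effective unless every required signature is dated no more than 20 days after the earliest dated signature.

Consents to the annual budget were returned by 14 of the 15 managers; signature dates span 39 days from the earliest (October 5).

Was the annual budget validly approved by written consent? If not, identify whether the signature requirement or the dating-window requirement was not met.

Signatures required: a majority of 15 — a majority of 15 is 8, so 8 needed; 14 signed. Sufficient.
Dating window: the latest signature is 39 days after the earliest; the limit is 20 days. Outside the window.

Not effective — dating-window requirement not satisfied.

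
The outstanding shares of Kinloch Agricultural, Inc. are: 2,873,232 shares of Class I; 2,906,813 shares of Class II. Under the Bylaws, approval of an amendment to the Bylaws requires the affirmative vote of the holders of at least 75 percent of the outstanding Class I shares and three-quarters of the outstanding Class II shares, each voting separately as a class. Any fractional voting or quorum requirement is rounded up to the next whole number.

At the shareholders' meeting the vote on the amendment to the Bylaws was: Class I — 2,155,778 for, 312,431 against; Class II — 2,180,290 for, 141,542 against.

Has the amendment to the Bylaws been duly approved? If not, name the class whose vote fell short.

Class I: 3/4 of 2873232 = 2154924; 2,154,924 required, 2,155,778 in favor — approved.
Class II: 3/4 of 2906813 = 2180109.75, rounded up to 2180110; 2,180,110 required, 2,180,290 in favor — approved.

Approved — every class gave the required vote.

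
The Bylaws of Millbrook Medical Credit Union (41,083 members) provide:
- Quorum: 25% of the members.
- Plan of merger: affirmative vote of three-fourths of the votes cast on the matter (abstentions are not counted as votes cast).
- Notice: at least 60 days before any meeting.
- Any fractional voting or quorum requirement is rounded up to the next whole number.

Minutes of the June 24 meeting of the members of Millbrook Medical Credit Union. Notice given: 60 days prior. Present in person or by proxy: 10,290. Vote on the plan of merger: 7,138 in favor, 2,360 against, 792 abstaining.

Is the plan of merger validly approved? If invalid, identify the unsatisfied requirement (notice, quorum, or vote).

Notice: 60 days given; 60 required. Satisfied.
Quorum: 25% of 41,083 = 10,270.75, rounded up to 10,271; 10,290 present. Satisfied.
Vote: requires three-fourths of the votes cast (10,290 − 792 abstaining = 9,498); 3/4 of 9498 = 7123.50, rounded up to 7124, so 7,124 needed; 7,138 in favor. Satisfied.

Valid — all requirements satisfied.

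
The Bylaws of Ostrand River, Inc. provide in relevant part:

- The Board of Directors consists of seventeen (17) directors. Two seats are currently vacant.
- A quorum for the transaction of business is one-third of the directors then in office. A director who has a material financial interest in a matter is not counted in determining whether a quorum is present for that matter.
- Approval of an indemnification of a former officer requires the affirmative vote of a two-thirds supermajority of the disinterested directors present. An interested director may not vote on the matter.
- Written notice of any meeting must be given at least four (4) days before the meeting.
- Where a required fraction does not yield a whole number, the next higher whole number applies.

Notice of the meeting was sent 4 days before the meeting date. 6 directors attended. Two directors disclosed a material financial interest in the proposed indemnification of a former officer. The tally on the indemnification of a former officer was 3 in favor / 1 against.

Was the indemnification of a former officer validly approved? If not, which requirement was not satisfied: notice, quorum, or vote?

Notice: 4 days given; 4 required (4 ≥ 4). Satisfied.
Quorum: 6 present, but the 2 interested directors do not count, leaving 4. Quorum is 5. Not satisfied.
Vote: the indemnification of a former officer requires two-thirds of the disinterested directors present (6 − 2 = 4). 2/3 of 4 = 2.67, rounded up to 3, so 3 affirmative votes are needed; 3 voted in favor. Satisfied. (Moot — without a quorum no business can be validly transacted.)

Invalid — quorum requirement not satisfied.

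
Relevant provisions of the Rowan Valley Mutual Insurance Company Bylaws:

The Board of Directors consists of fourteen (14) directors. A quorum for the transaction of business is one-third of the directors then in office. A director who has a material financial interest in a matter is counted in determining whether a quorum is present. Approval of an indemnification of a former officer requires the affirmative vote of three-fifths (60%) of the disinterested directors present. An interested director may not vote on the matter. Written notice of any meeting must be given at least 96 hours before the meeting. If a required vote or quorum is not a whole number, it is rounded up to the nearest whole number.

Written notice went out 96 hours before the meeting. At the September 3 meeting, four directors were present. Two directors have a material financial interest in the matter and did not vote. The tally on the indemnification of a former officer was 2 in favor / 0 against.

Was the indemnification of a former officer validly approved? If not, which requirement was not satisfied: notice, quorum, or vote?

Notice: 96 hours given; 96 required (96 ≥ 96). Satisfied.
Quorum: 4 present (interested directors count toward quorum); quorum is 5. Not satisfied.
Vote: the indemnification of a former officer requires three-fifths of the disinterested directors present (4 − 2 = 2). 3/5 of 2 = 1.20, rounded up to 2, so 2 affirmative votes are needed; 2 voted in favor. Satisfied. (Moot — without a quorum no business can be validly transacted.)

Invalid — quorum requirement not satisfied.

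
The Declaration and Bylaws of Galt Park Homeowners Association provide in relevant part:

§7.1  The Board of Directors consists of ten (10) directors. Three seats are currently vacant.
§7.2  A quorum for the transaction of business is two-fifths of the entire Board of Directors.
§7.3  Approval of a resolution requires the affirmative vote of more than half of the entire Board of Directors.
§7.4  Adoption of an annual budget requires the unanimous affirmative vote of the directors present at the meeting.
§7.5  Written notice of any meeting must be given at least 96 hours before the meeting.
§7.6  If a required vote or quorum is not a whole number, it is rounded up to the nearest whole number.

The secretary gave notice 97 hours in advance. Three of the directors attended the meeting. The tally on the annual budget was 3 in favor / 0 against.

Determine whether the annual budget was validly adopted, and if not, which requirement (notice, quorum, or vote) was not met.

Invalid — quorum requirement not satisfied.

Notice: 97 hours given; 96 required (97 ≥ 96). Satisfied.
Quorum: 3 present; quorum is 4. Not satisfied.
Vote: the annual budget requires the unanimous vote of the directors present (3). Unanimous means all 3, so 3 affirmative votes are needed; 3 voted in favor. Satisfied. (Moot — without a quorum no business can be validly transacted.)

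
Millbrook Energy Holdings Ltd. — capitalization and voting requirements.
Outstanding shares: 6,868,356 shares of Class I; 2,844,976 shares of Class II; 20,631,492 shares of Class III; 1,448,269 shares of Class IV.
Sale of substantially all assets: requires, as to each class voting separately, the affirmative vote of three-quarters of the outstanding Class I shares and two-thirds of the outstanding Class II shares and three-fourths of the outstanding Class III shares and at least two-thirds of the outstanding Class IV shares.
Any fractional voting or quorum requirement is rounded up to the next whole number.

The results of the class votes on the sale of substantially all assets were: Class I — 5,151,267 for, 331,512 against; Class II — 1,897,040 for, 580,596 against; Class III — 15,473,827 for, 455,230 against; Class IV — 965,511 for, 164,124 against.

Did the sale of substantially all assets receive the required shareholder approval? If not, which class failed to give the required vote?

Not approved — the Class IV shares did not give the required vote.

Class I: 3/4 of 6868356 = 5151267; 5,151,267 required, 5,151,267 in favor — approved.
Class II: 2/3 of 2844976 = 1896650.67, rounded up to 1896651; 1,896,651 required, 1,897,040 in favor — approved.
Class III: 3/4 of 20631492 = 15473619; 15,473,619 required, 15,473,827 in favor — approved.
Class IV: 2/3 of 1448269 = 965512.67, rounded up to 965513; 965,513 required, 965,511 in favor — not approved.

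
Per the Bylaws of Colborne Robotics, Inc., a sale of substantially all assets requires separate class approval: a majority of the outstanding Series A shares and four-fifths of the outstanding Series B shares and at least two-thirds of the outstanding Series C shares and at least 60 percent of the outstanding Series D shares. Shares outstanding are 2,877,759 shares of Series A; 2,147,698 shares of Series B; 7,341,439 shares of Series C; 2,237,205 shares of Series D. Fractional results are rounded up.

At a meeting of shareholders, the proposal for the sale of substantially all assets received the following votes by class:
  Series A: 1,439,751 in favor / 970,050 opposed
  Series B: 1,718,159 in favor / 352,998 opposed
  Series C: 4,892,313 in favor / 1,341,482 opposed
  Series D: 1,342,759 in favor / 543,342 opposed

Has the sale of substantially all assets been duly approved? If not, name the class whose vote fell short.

Not approved — the Series C shares did not give the required vote.

Series A: a majority of 2877759 is 1438880; 1,438,880 required, 1,439,751 in favor — approved.
Series B: 4/5 of 2147698 = 1718158.40, rounded up to 1718159; 1,718,159 required, 1,718,159 in favor — approved.
Series C: 2/3 of 7341439 = 4894292.67, rounded up to 4894293; 4,894,293 required, 4,892,313 in favor — not approved.
Series D: 3/5 of 2237205 = 1342323; 1,342,323 required, 1,342,759 in favor — approved.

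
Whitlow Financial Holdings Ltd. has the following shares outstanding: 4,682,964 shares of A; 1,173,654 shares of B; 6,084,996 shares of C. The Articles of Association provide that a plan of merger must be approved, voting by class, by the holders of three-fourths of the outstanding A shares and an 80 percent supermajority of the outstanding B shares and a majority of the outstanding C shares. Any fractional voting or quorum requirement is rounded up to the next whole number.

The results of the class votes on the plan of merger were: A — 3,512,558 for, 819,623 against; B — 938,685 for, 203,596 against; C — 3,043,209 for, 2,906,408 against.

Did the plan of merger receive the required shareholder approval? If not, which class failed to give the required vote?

Not approved — the B shares did not give the required vote.

A: 3/4 of 4682964 = 3512223; 3,512,223 required, 3,512,558 in favor — approved.
B: 4/5 of 1173654 = 938923.20, rounded up to 938924; 938,924 required, 938,685 in favor — not approved.
C: a majority of 6084996 is 3042499; 3,042,499 required, 3,043,209 in favor — approved.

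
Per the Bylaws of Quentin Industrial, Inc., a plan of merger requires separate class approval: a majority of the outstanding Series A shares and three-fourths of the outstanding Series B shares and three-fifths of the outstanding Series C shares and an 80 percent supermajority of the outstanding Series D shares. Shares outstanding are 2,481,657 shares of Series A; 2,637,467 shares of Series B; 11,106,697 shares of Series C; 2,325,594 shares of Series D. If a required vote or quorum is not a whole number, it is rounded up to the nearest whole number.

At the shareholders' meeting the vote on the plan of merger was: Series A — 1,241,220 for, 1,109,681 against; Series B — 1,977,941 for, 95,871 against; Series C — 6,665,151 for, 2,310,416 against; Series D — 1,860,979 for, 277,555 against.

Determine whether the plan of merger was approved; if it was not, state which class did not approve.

Not approved — the Series B shares did not give the required vote.

Series A: a majority of 2481657 is 1240829; 1,240,829 required, 1,241,220 in favor — approved.
Series B: 3/4 of 2637467 = 1978100.25, rounded up to 1978101; 1,978,101 required, 1,977,941 in favor — not approved.
Series C: 3/5 of 11106697 = 6664018.20, rounded up to 6664019; 6,664,019 required, 6,665,151 in favor — approved.
Series D: 4/5 of 2325594 = 1860475.20, rounded up to 1860476; 1,860,476 required, 1,860,979 in favor — approved.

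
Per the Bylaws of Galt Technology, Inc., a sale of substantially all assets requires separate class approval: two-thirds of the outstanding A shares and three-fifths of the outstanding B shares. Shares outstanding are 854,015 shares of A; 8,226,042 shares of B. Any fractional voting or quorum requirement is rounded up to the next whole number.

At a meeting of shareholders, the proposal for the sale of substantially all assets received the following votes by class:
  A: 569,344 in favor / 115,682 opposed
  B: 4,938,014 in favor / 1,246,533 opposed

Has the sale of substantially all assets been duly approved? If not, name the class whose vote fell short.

Approved — every class gave the required vote.

A: 2/3 of 854015 = 569343.33, rounded up to 569344; 569,344 required, 569,344 in favor — approved.
B: 3/5 of 8226042 = 4935625.20, rounded up to 4935626; 4,935,626 required, 4,938,014 in favor — approved.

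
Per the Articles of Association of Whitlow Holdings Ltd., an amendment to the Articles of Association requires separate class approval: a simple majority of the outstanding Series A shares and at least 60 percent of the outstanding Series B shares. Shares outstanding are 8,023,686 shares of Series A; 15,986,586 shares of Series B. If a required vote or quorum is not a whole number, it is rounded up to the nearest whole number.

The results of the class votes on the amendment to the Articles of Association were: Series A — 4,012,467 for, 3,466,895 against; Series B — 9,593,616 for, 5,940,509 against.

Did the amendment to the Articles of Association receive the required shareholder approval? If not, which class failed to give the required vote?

Approved — every class gave the required vote.

Series A: a majority of 8023686 is 4011844; 4,011,844 required, 4,012,467 in favor — approved.
Series B: 3/5 of 15986586 = 9591951.60, rounded up to 9591952; 9,591,952 required, 9,593,616 in favor — approved.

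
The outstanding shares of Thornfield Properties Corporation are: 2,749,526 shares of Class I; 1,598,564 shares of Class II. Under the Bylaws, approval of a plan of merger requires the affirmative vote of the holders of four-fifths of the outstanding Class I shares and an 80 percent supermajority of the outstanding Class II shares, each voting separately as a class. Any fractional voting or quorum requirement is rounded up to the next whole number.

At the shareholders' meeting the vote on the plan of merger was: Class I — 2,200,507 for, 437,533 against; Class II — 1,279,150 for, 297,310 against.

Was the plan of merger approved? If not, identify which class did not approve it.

Class I: 4/5 of 2749526 = 2199620.80, rounded up to 2199621; 2,199,621 required, 2,200,507 in favor — approved.
Class II: 4/5 of 1598564 = 1278851.20, rounded up to 1278852; 1,278,852 required, 1,279,150 in favor — approved.

Approved — every class gave the required vote.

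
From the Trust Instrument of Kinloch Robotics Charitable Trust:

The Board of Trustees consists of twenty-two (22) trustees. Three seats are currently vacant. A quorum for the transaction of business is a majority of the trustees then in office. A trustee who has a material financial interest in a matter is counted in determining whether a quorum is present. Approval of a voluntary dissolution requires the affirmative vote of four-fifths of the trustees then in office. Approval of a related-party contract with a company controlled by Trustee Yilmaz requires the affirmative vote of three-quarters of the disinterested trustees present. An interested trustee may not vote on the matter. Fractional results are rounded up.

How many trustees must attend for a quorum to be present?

A majority of 19 is 10.

10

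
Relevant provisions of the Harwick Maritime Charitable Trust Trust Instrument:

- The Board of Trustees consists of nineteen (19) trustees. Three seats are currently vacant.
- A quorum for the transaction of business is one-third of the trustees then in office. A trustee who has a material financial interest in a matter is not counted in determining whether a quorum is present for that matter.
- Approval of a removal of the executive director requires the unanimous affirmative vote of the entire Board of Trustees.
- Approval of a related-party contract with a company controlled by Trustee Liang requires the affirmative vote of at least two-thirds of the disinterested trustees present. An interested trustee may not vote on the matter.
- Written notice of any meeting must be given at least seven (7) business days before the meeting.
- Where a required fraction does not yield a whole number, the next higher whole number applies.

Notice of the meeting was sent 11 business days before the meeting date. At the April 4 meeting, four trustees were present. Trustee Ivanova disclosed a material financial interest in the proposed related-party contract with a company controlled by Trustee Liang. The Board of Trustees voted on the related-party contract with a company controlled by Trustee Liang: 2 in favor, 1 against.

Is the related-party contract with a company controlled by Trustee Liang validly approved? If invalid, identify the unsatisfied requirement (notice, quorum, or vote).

Invalid — quorum requirement not satisfied.

Notice: 11 business days given; 7 required (11 ≥ 7). Satisfied.
Quorum: 4 present, but the 1 interested trustee does not count, leaving 3. Quorum is 6. Not satisfied.
Vote: the related-party contract with a company controlled by Trustee Liang requires two-thirds of the disinterested trustees present (4 − 1 = 3). 2/3 of 3 = 2, so 2 affirmative votes are needed; 2 voted in favor. Satisfied. (Moot — without a quorum no business can be validly transacted.)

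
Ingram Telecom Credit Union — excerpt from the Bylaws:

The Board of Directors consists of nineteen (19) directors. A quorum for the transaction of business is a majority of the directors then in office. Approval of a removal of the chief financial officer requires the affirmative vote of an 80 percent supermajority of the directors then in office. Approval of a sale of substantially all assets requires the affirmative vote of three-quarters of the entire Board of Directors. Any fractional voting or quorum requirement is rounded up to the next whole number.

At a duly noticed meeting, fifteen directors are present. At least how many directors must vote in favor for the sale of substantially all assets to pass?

The sale of substantially all assets requires three-fourths of the entire Board of Directors (19).
3/4 of 19 = 14.25, rounded up to 15.

15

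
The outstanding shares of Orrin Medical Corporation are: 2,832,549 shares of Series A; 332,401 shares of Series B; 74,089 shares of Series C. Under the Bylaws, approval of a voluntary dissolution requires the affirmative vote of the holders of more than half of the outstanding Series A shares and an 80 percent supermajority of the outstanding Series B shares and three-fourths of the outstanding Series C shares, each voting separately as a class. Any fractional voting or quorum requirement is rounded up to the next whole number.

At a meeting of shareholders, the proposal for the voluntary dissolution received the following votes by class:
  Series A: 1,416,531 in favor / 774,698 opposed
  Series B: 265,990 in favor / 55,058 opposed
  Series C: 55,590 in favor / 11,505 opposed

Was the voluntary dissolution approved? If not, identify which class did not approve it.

Approved — every class gave the required vote.

Series A: a majority of 2832549 is 1416275; 1,416,275 required, 1,416,531 in favor — approved.
Series B: 4/5 of 332401 = 265920.80, rounded up to 265921; 265,921 required, 265,990 in favor — approved.
Series C: 3/4 of 74089 = 55566.75, rounded up to 55567; 55,567 required, 55,590 in favor — approved.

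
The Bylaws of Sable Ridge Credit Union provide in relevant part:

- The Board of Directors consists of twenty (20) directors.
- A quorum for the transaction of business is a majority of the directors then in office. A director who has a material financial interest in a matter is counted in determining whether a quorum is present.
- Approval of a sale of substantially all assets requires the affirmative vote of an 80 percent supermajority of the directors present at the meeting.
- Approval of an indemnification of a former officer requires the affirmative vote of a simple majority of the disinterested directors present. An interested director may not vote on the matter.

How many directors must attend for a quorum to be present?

A majority of 20 is 11.

11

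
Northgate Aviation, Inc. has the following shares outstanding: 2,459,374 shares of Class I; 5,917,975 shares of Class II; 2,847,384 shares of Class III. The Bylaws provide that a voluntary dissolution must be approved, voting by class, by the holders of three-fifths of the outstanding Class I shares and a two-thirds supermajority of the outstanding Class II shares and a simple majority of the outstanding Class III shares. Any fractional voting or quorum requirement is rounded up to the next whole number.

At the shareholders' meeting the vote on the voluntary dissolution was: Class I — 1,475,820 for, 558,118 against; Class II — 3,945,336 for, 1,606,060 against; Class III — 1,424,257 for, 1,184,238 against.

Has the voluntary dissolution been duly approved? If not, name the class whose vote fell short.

Approved — every class gave the required vote.

Class I: 3/5 of 2459374 = 1475624.40, rounded up to 1475625; 1,475,625 required, 1,475,820 in favor — approved.
Class II: 2/3 of 5917975 = 3945316.67, rounded up to 3945317; 3,945,317 required, 3,945,336 in favor — approved.
Class III: a majority of 2847384 is 1423693; 1,423,693 required, 1,424,257 in favor — approved.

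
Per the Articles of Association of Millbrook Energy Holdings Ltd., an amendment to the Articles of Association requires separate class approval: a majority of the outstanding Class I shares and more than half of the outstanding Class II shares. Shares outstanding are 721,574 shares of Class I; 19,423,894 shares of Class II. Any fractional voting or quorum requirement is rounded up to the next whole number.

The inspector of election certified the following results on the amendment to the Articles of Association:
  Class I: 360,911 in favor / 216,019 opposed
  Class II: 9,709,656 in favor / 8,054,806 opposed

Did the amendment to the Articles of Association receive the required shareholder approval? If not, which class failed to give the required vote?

Not approved — the Class II shares did not give the required vote.

Class I: a majority of 721574 is 360788; 360,788 required, 360,911 in favor — approved.
Class II: a majority of 19423894 is 9711948; 9,711,948 required, 9,709,656 in favor — not approved.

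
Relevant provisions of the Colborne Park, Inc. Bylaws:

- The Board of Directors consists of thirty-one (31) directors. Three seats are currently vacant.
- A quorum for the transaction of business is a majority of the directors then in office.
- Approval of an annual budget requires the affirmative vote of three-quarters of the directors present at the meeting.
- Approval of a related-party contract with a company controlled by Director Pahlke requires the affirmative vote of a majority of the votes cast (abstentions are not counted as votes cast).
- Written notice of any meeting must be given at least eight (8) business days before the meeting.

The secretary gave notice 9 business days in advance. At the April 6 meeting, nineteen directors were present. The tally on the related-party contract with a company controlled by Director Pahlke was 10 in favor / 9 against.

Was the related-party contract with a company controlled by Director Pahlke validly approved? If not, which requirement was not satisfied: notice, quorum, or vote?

Notice: 9 business days given; 8 required (9 ≥ 8). Satisfied.
Quorum: 19 present; quorum is 15. Satisfied.
Vote: the related-party contract with a company controlled by Director Pahlke requires a majority of the votes cast (19). A majority of 19 is 10, so 10 affirmative votes are needed; 10 voted in favor. Satisfied.

Valid — all requirements satisfied.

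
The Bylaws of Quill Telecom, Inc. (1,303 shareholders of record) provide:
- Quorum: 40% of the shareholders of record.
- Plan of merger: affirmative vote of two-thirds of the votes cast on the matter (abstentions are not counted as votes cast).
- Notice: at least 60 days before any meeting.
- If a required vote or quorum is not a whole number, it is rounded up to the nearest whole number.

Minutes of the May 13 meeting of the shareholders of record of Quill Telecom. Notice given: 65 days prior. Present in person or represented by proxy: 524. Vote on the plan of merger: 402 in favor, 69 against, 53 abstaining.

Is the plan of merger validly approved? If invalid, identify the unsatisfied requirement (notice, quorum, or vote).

Valid — all requirements satisfied.

Notice: 65 days given; 60 required. Satisfied.
Quorum: 40% of 1,303 = 521.20, rounded up to 522; 524 present. Satisfied.
Vote: requires two-thirds of the votes cast (524 − 53 abstaining = 471); 2/3 of 471 = 314, so 314 needed; 402 in favor. Satisfied.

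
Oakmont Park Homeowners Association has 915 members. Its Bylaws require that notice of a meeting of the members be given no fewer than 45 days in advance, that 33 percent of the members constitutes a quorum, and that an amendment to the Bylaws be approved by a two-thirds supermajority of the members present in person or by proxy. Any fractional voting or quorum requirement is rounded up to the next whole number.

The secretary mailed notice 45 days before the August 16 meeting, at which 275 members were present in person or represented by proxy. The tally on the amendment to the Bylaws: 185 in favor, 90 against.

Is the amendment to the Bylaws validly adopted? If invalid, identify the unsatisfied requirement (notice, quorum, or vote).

Invalid — quorum requirement not satisfied.

Notice: 45 days given; 45 required. Satisfied.
Quorum: 33% of 915 = 301.95, rounded up to 302; 275 present. Not satisfied.
Vote: requires two-thirds of those present (275); 2/3 of 275 = 183.33, rounded up to 184, so 184 needed; 185 in favor. Satisfied.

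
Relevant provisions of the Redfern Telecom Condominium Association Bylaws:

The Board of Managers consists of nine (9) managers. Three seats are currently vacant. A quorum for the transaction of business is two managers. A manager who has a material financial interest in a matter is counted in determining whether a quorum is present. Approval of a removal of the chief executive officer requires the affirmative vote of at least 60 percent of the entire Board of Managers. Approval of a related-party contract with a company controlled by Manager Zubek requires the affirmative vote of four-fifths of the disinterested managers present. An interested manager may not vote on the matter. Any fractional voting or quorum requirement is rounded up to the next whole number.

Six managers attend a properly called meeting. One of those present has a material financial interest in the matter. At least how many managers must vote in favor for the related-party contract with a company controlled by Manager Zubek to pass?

The related-party contract with a company controlled by Manager Zubek requires four-fifths of the disinterested managers present (6 − 1 = 5).
4/5 of 5 = 4.

4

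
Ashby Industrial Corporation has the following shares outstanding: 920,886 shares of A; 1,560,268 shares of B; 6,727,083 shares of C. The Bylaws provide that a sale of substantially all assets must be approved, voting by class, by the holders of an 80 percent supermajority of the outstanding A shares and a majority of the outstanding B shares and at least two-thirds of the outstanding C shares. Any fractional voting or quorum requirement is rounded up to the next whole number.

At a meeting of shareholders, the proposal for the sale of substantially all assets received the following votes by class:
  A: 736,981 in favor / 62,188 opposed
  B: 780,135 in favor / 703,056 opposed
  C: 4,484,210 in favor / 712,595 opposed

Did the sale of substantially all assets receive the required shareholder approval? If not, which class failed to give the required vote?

A: 4/5 of 920886 = 736708.80, rounded up to 736709; 736,709 required, 736,981 in favor — approved.
B: a majority of 1560268 is 780135; 780,135 required, 780,135 in favor — approved.
C: 2/3 of 6727083 = 4484722; 4,484,722 required, 4,484,210 in favor — not approved.

Not approved — the C shares did not give the required vote.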